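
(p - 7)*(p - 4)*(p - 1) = p^3 - 12*p^2 + 39*p - 28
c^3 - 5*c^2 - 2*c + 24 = (c - 4)*(c - 3)*(c + 2)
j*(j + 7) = j^2 + 7*j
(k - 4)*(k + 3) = k^2 - k - 12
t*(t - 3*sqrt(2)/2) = t^2 - 3*sqrt(2)*t/2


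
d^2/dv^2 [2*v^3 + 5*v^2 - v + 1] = 12*v + 10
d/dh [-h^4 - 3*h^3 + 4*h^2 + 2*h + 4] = -4*h^3 - 9*h^2 + 8*h + 2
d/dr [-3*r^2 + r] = 1 - 6*r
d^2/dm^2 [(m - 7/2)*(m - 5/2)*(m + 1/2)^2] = 12*m^2 - 30*m + 6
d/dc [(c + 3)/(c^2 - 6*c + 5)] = (c^2 - 6*c - 2*(c - 3)*(c + 3) + 5)/(c^2 - 6*c + 5)^2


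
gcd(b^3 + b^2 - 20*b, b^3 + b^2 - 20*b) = b^3 + b^2 - 20*b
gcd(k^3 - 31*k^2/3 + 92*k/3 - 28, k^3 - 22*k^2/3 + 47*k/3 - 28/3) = k - 7/3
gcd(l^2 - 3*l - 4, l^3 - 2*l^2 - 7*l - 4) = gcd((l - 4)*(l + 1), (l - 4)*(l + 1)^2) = l^2 - 3*l - 4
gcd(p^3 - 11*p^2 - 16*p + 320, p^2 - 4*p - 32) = p - 8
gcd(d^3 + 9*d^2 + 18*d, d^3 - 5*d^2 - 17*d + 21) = d + 3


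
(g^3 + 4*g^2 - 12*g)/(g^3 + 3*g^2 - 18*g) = (g - 2)/(g - 3)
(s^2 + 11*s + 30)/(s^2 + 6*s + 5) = (s + 6)/(s + 1)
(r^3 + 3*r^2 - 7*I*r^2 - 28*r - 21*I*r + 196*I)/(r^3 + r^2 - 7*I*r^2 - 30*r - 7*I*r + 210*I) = (r^2 + 3*r - 28)/(r^2 + r - 30)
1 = 1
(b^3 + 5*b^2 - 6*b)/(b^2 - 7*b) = (b^2 + 5*b - 6)/(b - 7)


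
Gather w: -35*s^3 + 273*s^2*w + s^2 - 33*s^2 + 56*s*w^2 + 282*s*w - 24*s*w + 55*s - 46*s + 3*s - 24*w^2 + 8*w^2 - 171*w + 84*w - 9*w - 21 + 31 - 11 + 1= -35*s^3 - 32*s^2 + 12*s + w^2*(56*s - 16) + w*(273*s^2 + 258*s - 96)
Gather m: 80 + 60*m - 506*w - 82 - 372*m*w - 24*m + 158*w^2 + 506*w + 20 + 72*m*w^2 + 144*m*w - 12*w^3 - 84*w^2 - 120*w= m*(72*w^2 - 228*w + 36) - 12*w^3 + 74*w^2 - 120*w + 18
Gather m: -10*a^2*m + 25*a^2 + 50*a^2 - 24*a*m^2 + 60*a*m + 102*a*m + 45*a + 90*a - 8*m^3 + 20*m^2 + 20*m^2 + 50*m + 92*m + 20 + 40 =75*a^2 + 135*a - 8*m^3 + m^2*(40 - 24*a) + m*(-10*a^2 + 162*a + 142) + 60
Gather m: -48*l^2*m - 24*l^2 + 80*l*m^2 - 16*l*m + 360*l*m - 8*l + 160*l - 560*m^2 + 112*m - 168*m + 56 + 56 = -24*l^2 + 152*l + m^2*(80*l - 560) + m*(-48*l^2 + 344*l - 56) + 112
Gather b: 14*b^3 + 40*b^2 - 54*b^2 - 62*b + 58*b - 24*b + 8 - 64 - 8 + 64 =14*b^3 - 14*b^2 - 28*b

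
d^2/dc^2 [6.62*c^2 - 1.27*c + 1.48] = 13.2400000000000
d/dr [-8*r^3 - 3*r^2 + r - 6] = -24*r^2 - 6*r + 1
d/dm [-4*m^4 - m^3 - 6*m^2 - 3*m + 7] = -16*m^3 - 3*m^2 - 12*m - 3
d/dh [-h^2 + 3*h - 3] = 3 - 2*h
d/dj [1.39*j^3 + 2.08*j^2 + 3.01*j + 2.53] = 4.17*j^2 + 4.16*j + 3.01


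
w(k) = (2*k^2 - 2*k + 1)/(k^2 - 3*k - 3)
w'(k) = (3 - 2*k)*(2*k^2 - 2*k + 1)/(k^2 - 3*k - 3)^2 + (4*k - 2)/(k^2 - 3*k - 3)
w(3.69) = -45.94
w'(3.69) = -471.42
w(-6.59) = 1.68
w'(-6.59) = -0.02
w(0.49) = -0.12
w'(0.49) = 0.07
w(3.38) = -9.96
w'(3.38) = -28.55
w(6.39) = 3.74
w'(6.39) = -0.70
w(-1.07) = 4.01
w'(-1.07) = 10.57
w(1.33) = -0.36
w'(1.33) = -0.61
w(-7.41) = 1.69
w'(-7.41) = -0.02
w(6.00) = 4.07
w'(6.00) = -0.97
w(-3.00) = 1.67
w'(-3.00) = 0.07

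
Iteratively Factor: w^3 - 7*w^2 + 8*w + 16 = (w + 1)*(w^2 - 8*w + 16) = (w - 4)*(w + 1)*(w - 4)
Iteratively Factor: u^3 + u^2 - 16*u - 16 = (u - 4)*(u^2 + 5*u + 4) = (u - 4)*(u + 4)*(u + 1)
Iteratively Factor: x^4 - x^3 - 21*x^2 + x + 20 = (x + 4)*(x^3 - 5*x^2 - x + 5) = (x - 1)*(x + 4)*(x^2 - 4*x - 5) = (x - 5)*(x - 1)*(x + 4)*(x + 1)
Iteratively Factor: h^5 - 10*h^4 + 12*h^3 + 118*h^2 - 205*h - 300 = (h - 5)*(h^4 - 5*h^3 - 13*h^2 + 53*h + 60) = (h - 5)*(h + 1)*(h^3 - 6*h^2 - 7*h + 60) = (h - 5)*(h - 4)*(h + 1)*(h^2 - 2*h - 15) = (h - 5)^2*(h - 4)*(h + 1)*(h + 3)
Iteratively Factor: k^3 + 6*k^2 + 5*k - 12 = (k + 3)*(k^2 + 3*k - 4) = (k - 1)*(k + 3)*(k + 4)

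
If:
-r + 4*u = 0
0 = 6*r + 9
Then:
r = -3/2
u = -3/8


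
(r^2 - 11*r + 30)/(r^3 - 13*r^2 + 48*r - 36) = (r - 5)/(r^2 - 7*r + 6)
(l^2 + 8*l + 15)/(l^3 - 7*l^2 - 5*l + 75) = (l + 5)/(l^2 - 10*l + 25)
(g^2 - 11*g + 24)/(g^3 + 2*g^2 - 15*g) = (g - 8)/(g*(g + 5))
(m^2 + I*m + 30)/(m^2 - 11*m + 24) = (m^2 + I*m + 30)/(m^2 - 11*m + 24)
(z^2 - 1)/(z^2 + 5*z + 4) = (z - 1)/(z + 4)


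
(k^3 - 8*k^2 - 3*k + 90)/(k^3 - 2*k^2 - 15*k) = (k - 6)/k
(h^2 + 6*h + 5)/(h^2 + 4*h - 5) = (h + 1)/(h - 1)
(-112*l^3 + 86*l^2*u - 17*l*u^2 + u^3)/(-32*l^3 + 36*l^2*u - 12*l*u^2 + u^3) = (-7*l + u)/(-2*l + u)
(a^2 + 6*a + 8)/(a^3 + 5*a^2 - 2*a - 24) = (a + 2)/(a^2 + a - 6)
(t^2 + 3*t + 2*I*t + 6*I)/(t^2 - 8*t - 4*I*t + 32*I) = (t^2 + t*(3 + 2*I) + 6*I)/(t^2 - 4*t*(2 + I) + 32*I)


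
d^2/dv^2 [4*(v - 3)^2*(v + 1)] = 24*v - 40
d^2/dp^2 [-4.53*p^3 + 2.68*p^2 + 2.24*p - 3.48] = 5.36 - 27.18*p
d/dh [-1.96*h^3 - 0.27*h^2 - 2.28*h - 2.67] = -5.88*h^2 - 0.54*h - 2.28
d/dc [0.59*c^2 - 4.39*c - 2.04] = 1.18*c - 4.39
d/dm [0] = 0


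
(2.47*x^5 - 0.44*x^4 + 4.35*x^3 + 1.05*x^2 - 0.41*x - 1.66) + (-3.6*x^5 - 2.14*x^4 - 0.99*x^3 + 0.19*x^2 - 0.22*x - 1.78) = -1.13*x^5 - 2.58*x^4 + 3.36*x^3 + 1.24*x^2 - 0.63*x - 3.44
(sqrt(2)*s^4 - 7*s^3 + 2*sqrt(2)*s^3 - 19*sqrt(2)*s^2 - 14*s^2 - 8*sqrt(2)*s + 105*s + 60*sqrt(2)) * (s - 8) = sqrt(2)*s^5 - 6*sqrt(2)*s^4 - 7*s^4 - 35*sqrt(2)*s^3 + 42*s^3 + 144*sqrt(2)*s^2 + 217*s^2 - 840*s + 124*sqrt(2)*s - 480*sqrt(2)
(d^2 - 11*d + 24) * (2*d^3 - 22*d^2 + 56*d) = 2*d^5 - 44*d^4 + 346*d^3 - 1144*d^2 + 1344*d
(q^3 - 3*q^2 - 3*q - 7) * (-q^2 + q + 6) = -q^5 + 4*q^4 + 6*q^3 - 14*q^2 - 25*q - 42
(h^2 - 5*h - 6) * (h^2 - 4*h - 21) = h^4 - 9*h^3 - 7*h^2 + 129*h + 126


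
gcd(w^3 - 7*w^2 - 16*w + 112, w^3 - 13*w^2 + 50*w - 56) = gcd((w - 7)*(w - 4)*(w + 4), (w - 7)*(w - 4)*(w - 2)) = w^2 - 11*w + 28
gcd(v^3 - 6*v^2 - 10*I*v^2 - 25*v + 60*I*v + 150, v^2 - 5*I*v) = v - 5*I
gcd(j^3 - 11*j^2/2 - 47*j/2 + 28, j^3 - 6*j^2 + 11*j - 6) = j - 1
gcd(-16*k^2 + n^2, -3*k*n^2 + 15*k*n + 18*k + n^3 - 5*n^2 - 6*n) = 1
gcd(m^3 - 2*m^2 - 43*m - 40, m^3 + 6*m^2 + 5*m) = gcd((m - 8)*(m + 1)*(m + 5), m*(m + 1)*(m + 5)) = m^2 + 6*m + 5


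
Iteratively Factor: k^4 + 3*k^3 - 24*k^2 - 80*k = (k + 4)*(k^3 - k^2 - 20*k) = k*(k + 4)*(k^2 - k - 20) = k*(k + 4)^2*(k - 5)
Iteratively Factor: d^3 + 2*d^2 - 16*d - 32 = (d + 2)*(d^2 - 16) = (d - 4)*(d + 2)*(d + 4)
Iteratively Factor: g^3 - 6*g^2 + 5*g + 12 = (g - 3)*(g^2 - 3*g - 4) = (g - 3)*(g + 1)*(g - 4)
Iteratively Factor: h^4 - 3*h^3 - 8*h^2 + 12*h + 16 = (h + 2)*(h^3 - 5*h^2 + 2*h + 8) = (h - 4)*(h + 2)*(h^2 - h - 2) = (h - 4)*(h + 1)*(h + 2)*(h - 2)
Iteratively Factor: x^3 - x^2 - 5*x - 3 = (x - 3)*(x^2 + 2*x + 1) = (x - 3)*(x + 1)*(x + 1)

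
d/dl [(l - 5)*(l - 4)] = 2*l - 9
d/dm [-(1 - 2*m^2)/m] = 2 + m^(-2)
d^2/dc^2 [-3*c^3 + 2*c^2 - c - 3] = 4 - 18*c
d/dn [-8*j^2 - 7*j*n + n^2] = -7*j + 2*n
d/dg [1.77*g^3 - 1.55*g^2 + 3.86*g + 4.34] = 5.31*g^2 - 3.1*g + 3.86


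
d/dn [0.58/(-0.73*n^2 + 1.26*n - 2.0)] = (0.8468*n - 0.7308)/(0.73*n^2 - 1.26*n + 2.0)^2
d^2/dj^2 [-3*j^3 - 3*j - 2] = -18*j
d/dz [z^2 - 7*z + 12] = 2*z - 7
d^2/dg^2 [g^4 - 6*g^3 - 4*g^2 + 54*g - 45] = 12*g^2 - 36*g - 8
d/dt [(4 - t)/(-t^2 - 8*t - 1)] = (t^2 + 8*t - 2*(t - 4)*(t + 4) + 1)/(t^2 + 8*t + 1)^2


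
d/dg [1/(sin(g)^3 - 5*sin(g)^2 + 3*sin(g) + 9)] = (1 - 3*sin(g))*cos(g)/((sin(g) - 3)^3*(sin(g) + 1)^2)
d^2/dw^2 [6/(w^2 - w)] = 12*(-w*(w - 1) + (2*w - 1)^2)/(w^3*(w - 1)^3)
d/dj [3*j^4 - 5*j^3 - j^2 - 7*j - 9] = 12*j^3 - 15*j^2 - 2*j - 7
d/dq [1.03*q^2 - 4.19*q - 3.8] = 2.06*q - 4.19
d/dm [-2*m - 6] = -2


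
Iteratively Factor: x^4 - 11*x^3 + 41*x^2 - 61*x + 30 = (x - 3)*(x^3 - 8*x^2 + 17*x - 10) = (x - 3)*(x - 2)*(x^2 - 6*x + 5) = (x - 3)*(x - 2)*(x - 1)*(x - 5)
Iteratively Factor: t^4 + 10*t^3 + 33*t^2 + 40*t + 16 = (t + 1)*(t^3 + 9*t^2 + 24*t + 16) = (t + 1)^2*(t^2 + 8*t + 16) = (t + 1)^2*(t + 4)*(t + 4)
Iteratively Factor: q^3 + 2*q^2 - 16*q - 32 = (q - 4)*(q^2 + 6*q + 8) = (q - 4)*(q + 2)*(q + 4)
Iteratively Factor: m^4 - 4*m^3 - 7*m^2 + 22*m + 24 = (m + 1)*(m^3 - 5*m^2 - 2*m + 24) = (m - 3)*(m + 1)*(m^2 - 2*m - 8) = (m - 4)*(m - 3)*(m + 1)*(m + 2)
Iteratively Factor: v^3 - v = (v + 1)*(v^2 - v) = (v - 1)*(v + 1)*(v)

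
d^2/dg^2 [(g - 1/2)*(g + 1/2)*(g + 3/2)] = 6*g + 3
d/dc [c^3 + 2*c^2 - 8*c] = 3*c^2 + 4*c - 8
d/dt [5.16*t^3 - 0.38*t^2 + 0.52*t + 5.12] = 15.48*t^2 - 0.76*t + 0.52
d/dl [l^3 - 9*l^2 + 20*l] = 3*l^2 - 18*l + 20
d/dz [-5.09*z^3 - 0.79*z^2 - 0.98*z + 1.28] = -15.27*z^2 - 1.58*z - 0.98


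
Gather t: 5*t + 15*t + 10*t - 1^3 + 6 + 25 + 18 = 30*t + 48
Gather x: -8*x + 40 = 40 - 8*x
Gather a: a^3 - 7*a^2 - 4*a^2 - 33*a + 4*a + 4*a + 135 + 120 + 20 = a^3 - 11*a^2 - 25*a + 275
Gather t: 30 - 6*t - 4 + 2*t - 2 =24 - 4*t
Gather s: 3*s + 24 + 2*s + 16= 5*s + 40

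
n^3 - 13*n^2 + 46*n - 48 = (n - 8)*(n - 3)*(n - 2)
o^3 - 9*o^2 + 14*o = o*(o - 7)*(o - 2)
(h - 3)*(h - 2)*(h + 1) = h^3 - 4*h^2 + h + 6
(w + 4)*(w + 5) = w^2 + 9*w + 20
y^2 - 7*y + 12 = (y - 4)*(y - 3)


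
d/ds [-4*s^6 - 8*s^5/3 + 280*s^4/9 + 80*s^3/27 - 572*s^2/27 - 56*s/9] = -24*s^5 - 40*s^4/3 + 1120*s^3/9 + 80*s^2/9 - 1144*s/27 - 56/9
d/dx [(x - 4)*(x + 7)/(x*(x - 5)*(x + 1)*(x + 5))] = 2*(-x^5 - 5*x^4 + 53*x^3 + 67*x^2 - 700*x - 350)/(x^2*(x^6 + 2*x^5 - 49*x^4 - 100*x^3 + 575*x^2 + 1250*x + 625))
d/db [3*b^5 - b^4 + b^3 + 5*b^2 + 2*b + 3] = 15*b^4 - 4*b^3 + 3*b^2 + 10*b + 2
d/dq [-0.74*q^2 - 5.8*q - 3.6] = -1.48*q - 5.8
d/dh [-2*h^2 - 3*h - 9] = -4*h - 3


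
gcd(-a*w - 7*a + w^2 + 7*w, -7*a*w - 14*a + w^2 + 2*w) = 1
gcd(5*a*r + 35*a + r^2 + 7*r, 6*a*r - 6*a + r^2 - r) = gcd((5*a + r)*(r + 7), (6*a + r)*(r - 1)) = 1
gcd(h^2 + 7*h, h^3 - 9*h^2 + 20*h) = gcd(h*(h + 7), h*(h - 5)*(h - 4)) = h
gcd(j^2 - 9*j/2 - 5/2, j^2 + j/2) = j + 1/2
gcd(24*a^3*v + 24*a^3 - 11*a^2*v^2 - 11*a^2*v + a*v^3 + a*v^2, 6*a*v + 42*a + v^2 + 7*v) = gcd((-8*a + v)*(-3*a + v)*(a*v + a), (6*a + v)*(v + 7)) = 1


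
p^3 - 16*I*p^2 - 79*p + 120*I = (p - 8*I)*(p - 5*I)*(p - 3*I)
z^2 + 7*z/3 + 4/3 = (z + 1)*(z + 4/3)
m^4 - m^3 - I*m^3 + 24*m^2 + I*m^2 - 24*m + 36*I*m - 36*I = (m - 1)*(m - 6*I)*(m + 2*I)*(m + 3*I)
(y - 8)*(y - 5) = y^2 - 13*y + 40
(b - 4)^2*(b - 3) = b^3 - 11*b^2 + 40*b - 48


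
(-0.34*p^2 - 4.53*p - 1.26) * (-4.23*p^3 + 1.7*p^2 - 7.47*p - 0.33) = 1.4382*p^5 + 18.5839*p^4 + 0.1686*p^3 + 31.8093*p^2 + 10.9071*p + 0.4158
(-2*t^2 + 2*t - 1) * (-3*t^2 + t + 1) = 6*t^4 - 8*t^3 + 3*t^2 + t - 1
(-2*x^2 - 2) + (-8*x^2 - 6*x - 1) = -10*x^2 - 6*x - 3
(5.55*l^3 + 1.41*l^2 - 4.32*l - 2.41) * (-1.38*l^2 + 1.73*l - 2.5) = -7.659*l^5 + 7.6557*l^4 - 5.4741*l^3 - 7.6728*l^2 + 6.6307*l + 6.025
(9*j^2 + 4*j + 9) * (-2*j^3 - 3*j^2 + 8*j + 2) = -18*j^5 - 35*j^4 + 42*j^3 + 23*j^2 + 80*j + 18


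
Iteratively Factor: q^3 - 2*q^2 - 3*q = (q)*(q^2 - 2*q - 3) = q*(q + 1)*(q - 3)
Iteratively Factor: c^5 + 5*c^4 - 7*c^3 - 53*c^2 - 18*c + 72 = (c + 3)*(c^4 + 2*c^3 - 13*c^2 - 14*c + 24) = (c - 3)*(c + 3)*(c^3 + 5*c^2 + 2*c - 8) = (c - 3)*(c + 2)*(c + 3)*(c^2 + 3*c - 4) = (c - 3)*(c + 2)*(c + 3)*(c + 4)*(c - 1)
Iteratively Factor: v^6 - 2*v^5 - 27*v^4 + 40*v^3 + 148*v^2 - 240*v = (v - 2)*(v^5 - 27*v^3 - 14*v^2 + 120*v) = (v - 2)*(v + 3)*(v^4 - 3*v^3 - 18*v^2 + 40*v) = (v - 2)*(v + 3)*(v + 4)*(v^3 - 7*v^2 + 10*v) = (v - 5)*(v - 2)*(v + 3)*(v + 4)*(v^2 - 2*v) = v*(v - 5)*(v - 2)*(v + 3)*(v + 4)*(v - 2)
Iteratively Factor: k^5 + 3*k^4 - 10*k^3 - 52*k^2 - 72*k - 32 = (k + 2)*(k^4 + k^3 - 12*k^2 - 28*k - 16) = (k - 4)*(k + 2)*(k^3 + 5*k^2 + 8*k + 4) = (k - 4)*(k + 2)^2*(k^2 + 3*k + 2) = (k - 4)*(k + 1)*(k + 2)^2*(k + 2)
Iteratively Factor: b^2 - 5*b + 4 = (b - 1)*(b - 4)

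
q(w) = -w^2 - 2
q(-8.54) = -74.93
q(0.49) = -2.24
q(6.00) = -38.00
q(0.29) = -2.08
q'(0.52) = -1.04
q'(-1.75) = 3.50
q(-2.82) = -9.95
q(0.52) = -2.27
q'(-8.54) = 17.08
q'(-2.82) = 5.64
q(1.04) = -3.08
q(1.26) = -3.59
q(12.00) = -146.00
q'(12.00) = -24.00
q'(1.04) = -2.08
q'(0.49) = -0.98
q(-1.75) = -5.06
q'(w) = -2*w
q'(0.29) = -0.58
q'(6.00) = -12.00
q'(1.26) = -2.52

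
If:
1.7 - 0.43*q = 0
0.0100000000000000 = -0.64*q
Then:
No Solution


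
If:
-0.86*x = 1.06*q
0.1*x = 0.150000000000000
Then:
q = -1.22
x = 1.50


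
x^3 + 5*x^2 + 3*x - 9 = (x - 1)*(x + 3)^2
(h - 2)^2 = h^2 - 4*h + 4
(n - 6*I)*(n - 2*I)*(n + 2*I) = n^3 - 6*I*n^2 + 4*n - 24*I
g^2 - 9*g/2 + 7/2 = (g - 7/2)*(g - 1)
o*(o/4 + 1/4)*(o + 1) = o^3/4 + o^2/2 + o/4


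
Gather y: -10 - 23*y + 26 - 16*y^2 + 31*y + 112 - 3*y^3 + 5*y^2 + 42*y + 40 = -3*y^3 - 11*y^2 + 50*y + 168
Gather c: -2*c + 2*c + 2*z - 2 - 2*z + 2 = 0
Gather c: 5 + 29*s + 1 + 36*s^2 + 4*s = 36*s^2 + 33*s + 6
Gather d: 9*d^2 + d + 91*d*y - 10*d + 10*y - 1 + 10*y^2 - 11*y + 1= 9*d^2 + d*(91*y - 9) + 10*y^2 - y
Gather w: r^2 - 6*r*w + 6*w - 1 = r^2 + w*(6 - 6*r) - 1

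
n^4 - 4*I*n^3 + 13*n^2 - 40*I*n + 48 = (n - 4*I)^2*(n + I)*(n + 3*I)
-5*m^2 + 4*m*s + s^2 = (-m + s)*(5*m + s)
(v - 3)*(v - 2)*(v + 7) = v^3 + 2*v^2 - 29*v + 42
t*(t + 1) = t^2 + t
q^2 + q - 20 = (q - 4)*(q + 5)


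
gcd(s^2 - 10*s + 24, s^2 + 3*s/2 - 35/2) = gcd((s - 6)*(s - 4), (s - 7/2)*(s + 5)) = 1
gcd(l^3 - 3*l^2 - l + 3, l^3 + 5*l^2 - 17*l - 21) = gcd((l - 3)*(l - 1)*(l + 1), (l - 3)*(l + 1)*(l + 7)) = l^2 - 2*l - 3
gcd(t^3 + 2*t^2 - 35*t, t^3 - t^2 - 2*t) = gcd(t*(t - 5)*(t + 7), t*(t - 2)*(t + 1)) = t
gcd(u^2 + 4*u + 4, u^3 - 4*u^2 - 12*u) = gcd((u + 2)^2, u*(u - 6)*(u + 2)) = u + 2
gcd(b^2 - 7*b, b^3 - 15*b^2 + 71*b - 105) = b - 7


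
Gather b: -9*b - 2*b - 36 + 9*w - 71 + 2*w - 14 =-11*b + 11*w - 121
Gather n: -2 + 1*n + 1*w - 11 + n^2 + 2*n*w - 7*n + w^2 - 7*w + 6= n^2 + n*(2*w - 6) + w^2 - 6*w - 7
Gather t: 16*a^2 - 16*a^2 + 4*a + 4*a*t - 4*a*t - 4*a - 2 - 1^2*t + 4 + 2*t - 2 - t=0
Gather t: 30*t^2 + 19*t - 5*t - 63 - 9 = 30*t^2 + 14*t - 72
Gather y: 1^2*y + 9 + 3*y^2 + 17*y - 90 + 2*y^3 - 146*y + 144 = 2*y^3 + 3*y^2 - 128*y + 63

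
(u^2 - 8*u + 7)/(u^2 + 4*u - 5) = (u - 7)/(u + 5)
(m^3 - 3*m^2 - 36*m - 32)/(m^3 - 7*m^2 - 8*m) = (m + 4)/m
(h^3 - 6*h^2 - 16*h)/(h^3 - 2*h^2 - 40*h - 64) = h/(h + 4)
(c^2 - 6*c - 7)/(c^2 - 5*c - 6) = (c - 7)/(c - 6)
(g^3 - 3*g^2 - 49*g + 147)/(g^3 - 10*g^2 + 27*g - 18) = (g^2 - 49)/(g^2 - 7*g + 6)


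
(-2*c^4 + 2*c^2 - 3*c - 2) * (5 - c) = 2*c^5 - 10*c^4 - 2*c^3 + 13*c^2 - 13*c - 10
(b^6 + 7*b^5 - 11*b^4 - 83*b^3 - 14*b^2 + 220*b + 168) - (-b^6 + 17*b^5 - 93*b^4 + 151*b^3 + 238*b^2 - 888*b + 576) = 2*b^6 - 10*b^5 + 82*b^4 - 234*b^3 - 252*b^2 + 1108*b - 408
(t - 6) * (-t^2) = -t^3 + 6*t^2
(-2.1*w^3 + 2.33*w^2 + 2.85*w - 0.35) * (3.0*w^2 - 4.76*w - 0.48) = -6.3*w^5 + 16.986*w^4 - 1.5328*w^3 - 15.7344*w^2 + 0.298*w + 0.168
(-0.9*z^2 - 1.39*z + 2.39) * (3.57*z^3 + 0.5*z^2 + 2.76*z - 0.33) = -3.213*z^5 - 5.4123*z^4 + 5.3533*z^3 - 2.3444*z^2 + 7.0551*z - 0.7887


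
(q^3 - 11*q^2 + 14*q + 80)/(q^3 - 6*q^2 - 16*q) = (q - 5)/q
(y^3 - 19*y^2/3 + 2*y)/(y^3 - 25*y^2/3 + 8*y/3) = (y - 6)/(y - 8)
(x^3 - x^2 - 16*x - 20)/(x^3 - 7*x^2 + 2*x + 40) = (x + 2)/(x - 4)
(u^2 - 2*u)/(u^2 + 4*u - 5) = u*(u - 2)/(u^2 + 4*u - 5)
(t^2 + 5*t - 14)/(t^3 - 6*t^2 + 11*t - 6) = (t + 7)/(t^2 - 4*t + 3)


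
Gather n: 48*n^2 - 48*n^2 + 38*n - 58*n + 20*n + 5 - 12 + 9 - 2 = 0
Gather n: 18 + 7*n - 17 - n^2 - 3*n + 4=-n^2 + 4*n + 5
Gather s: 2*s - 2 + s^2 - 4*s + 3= s^2 - 2*s + 1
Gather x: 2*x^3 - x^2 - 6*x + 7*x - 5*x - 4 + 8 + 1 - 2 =2*x^3 - x^2 - 4*x + 3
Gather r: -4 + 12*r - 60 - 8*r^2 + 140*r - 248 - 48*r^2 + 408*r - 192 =-56*r^2 + 560*r - 504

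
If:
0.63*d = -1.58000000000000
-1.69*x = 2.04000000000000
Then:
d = -2.51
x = -1.21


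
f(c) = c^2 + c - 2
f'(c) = 2*c + 1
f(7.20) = 57.04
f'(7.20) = 15.40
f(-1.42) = -1.40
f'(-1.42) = -1.84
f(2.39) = 6.10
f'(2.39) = 5.78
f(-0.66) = -2.22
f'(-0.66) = -0.32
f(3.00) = 10.00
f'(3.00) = 7.00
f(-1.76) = -0.66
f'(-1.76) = -2.52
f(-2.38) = 1.28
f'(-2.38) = -3.76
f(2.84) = 8.91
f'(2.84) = 6.68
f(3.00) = 10.00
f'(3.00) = 7.00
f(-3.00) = 4.00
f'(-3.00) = -5.00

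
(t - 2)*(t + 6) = t^2 + 4*t - 12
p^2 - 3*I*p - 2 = (p - 2*I)*(p - I)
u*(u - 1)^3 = u^4 - 3*u^3 + 3*u^2 - u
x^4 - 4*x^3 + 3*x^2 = x^2*(x - 3)*(x - 1)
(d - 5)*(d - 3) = d^2 - 8*d + 15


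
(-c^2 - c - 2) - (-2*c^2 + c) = c^2 - 2*c - 2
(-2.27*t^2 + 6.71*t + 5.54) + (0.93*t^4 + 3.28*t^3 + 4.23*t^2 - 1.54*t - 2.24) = 0.93*t^4 + 3.28*t^3 + 1.96*t^2 + 5.17*t + 3.3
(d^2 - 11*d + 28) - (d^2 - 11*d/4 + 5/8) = 219/8 - 33*d/4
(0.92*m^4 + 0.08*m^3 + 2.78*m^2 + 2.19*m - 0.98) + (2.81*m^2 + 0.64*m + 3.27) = 0.92*m^4 + 0.08*m^3 + 5.59*m^2 + 2.83*m + 2.29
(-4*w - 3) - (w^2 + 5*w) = -w^2 - 9*w - 3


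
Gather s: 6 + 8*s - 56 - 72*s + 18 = -64*s - 32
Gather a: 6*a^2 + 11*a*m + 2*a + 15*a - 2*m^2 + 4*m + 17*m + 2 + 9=6*a^2 + a*(11*m + 17) - 2*m^2 + 21*m + 11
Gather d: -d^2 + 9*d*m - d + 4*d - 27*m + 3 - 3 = -d^2 + d*(9*m + 3) - 27*m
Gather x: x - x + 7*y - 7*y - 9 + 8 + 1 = 0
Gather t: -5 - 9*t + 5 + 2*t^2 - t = 2*t^2 - 10*t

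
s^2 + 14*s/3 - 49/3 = (s - 7/3)*(s + 7)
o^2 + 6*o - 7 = (o - 1)*(o + 7)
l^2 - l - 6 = (l - 3)*(l + 2)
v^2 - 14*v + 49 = (v - 7)^2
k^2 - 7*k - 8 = (k - 8)*(k + 1)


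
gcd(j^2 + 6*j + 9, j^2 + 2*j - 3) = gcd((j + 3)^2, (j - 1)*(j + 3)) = j + 3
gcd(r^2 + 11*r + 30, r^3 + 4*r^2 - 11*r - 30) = r + 5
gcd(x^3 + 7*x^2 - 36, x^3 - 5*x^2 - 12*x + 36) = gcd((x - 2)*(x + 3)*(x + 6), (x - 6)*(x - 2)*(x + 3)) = x^2 + x - 6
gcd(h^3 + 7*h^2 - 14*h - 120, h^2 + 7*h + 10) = h + 5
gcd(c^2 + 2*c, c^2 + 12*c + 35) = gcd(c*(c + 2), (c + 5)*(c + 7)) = 1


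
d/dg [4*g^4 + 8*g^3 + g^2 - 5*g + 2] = 16*g^3 + 24*g^2 + 2*g - 5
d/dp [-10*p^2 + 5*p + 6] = 5 - 20*p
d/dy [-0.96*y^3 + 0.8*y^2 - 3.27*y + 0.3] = -2.88*y^2 + 1.6*y - 3.27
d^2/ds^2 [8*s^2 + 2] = 16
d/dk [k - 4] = 1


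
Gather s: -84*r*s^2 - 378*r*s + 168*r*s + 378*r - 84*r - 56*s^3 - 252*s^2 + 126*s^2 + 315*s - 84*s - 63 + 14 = 294*r - 56*s^3 + s^2*(-84*r - 126) + s*(231 - 210*r) - 49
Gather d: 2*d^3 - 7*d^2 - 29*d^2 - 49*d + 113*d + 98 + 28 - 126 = 2*d^3 - 36*d^2 + 64*d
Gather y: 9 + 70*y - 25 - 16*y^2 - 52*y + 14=-16*y^2 + 18*y - 2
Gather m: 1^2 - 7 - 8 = -14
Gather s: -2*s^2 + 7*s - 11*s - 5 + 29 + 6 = -2*s^2 - 4*s + 30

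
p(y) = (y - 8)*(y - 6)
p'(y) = 2*y - 14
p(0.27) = 44.29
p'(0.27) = -13.46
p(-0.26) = 51.71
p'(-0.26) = -14.52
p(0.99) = 35.12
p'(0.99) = -12.02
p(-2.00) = 80.00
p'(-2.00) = -18.00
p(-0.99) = 62.84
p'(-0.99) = -15.98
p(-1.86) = 77.50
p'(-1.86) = -17.72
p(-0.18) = 50.55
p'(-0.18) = -14.36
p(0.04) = 47.44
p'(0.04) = -13.92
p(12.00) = 24.00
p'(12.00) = 10.00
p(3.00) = 15.00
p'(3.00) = -8.00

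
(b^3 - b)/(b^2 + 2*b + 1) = b*(b - 1)/(b + 1)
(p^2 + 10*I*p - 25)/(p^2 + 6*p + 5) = (p^2 + 10*I*p - 25)/(p^2 + 6*p + 5)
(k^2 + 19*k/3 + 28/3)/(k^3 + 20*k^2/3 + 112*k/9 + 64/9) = 3*(3*k + 7)/(9*k^2 + 24*k + 16)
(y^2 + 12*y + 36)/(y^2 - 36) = (y + 6)/(y - 6)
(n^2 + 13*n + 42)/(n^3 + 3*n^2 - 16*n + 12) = (n + 7)/(n^2 - 3*n + 2)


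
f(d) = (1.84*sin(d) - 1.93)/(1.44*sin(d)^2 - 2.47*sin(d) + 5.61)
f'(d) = (-2.88*sin(d)*cos(d) + 2.47*cos(d))*(1.84*sin(d) - 1.93)/(1.44*sin(d)^2 - 2.47*sin(d) + 5.61)^2 + 1.84*cos(d)/(1.44*sin(d)^2 - 2.47*sin(d) + 5.61)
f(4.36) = -0.40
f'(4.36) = 0.01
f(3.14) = -0.34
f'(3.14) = -0.18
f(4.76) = -0.40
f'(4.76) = -0.00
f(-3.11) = -0.35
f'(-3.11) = -0.17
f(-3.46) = -0.27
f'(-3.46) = -0.27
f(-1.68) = -0.40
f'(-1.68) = 0.00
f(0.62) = -0.18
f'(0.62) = 0.30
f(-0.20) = -0.37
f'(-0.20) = 0.11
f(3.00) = -0.32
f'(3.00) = -0.22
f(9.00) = -0.24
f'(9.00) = -0.29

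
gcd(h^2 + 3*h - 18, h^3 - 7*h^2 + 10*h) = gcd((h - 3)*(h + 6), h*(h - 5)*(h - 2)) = 1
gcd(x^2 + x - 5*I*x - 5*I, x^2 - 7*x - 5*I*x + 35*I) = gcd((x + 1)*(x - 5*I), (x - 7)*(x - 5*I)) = x - 5*I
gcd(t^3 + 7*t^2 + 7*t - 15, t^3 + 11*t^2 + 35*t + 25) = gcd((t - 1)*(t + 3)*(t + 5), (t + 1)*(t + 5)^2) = t + 5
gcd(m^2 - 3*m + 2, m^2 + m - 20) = 1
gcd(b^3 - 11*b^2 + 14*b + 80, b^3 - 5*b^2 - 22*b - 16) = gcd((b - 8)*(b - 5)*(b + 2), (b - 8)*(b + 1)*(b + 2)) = b^2 - 6*b - 16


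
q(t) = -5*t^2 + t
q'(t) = 1 - 10*t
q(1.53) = -10.17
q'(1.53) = -14.30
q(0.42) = -0.46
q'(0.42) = -3.20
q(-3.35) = -59.46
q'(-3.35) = 34.50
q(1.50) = -9.75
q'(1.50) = -14.00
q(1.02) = -4.18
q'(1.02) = -9.20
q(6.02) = -175.18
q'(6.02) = -59.20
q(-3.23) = -55.39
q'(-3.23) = 33.30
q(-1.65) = -15.26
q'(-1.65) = 17.50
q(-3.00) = -48.00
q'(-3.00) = 31.00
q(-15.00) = -1140.00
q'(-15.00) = 151.00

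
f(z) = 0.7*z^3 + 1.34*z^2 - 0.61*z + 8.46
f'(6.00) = 91.07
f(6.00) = 204.24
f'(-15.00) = 431.69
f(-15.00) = -2043.39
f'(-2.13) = 3.21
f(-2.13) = 9.07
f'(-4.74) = 33.87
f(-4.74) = -33.09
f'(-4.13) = 24.14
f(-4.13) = -15.48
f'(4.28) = 49.33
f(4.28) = 85.28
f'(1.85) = 11.54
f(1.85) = 16.35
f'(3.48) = 34.15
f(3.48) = 52.07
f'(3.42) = 33.12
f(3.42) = 50.05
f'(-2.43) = 5.28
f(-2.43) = 7.81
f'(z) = 2.1*z^2 + 2.68*z - 0.61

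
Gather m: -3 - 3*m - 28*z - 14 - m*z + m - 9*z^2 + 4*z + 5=m*(-z - 2) - 9*z^2 - 24*z - 12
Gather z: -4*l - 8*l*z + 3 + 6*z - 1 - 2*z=-4*l + z*(4 - 8*l) + 2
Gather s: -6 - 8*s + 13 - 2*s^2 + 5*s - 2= -2*s^2 - 3*s + 5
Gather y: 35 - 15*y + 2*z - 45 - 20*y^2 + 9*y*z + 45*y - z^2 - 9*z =-20*y^2 + y*(9*z + 30) - z^2 - 7*z - 10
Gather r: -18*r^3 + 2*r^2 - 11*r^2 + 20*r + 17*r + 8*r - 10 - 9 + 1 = -18*r^3 - 9*r^2 + 45*r - 18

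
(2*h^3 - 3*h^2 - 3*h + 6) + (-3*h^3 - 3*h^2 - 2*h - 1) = -h^3 - 6*h^2 - 5*h + 5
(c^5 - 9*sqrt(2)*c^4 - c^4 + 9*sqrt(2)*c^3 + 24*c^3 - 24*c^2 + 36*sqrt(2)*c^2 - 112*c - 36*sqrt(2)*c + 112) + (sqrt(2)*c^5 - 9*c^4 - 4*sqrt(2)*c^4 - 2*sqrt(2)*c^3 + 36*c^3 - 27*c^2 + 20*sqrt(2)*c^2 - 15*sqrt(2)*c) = c^5 + sqrt(2)*c^5 - 13*sqrt(2)*c^4 - 10*c^4 + 7*sqrt(2)*c^3 + 60*c^3 - 51*c^2 + 56*sqrt(2)*c^2 - 112*c - 51*sqrt(2)*c + 112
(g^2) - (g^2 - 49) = 49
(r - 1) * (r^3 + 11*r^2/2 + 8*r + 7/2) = r^4 + 9*r^3/2 + 5*r^2/2 - 9*r/2 - 7/2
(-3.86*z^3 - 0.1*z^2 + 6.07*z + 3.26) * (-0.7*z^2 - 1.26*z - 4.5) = 2.702*z^5 + 4.9336*z^4 + 13.247*z^3 - 9.4802*z^2 - 31.4226*z - 14.67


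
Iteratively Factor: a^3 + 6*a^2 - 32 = (a - 2)*(a^2 + 8*a + 16) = (a - 2)*(a + 4)*(a + 4)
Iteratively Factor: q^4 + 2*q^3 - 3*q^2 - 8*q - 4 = (q + 1)*(q^3 + q^2 - 4*q - 4) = (q + 1)^2*(q^2 - 4) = (q - 2)*(q + 1)^2*(q + 2)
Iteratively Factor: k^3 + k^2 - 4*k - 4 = (k + 1)*(k^2 - 4) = (k - 2)*(k + 1)*(k + 2)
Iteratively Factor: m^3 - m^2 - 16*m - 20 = (m + 2)*(m^2 - 3*m - 10) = (m + 2)^2*(m - 5)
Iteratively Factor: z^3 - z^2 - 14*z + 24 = (z + 4)*(z^2 - 5*z + 6) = (z - 3)*(z + 4)*(z - 2)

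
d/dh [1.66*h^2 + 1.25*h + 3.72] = 3.32*h + 1.25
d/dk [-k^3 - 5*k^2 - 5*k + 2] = -3*k^2 - 10*k - 5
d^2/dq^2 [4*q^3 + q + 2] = 24*q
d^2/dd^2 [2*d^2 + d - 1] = 4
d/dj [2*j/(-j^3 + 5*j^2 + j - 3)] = 2*(2*j^3 - 5*j^2 - 3)/(j^6 - 10*j^5 + 23*j^4 + 16*j^3 - 29*j^2 - 6*j + 9)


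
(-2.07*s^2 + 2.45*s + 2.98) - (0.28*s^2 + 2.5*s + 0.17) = -2.35*s^2 - 0.0499999999999998*s + 2.81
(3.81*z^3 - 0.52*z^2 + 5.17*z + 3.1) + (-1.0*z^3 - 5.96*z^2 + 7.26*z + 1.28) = 2.81*z^3 - 6.48*z^2 + 12.43*z + 4.38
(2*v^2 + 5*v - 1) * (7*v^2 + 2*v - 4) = 14*v^4 + 39*v^3 - 5*v^2 - 22*v + 4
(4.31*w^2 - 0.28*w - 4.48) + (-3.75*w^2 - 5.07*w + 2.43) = 0.56*w^2 - 5.35*w - 2.05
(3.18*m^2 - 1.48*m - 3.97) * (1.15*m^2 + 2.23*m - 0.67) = 3.657*m^4 + 5.3894*m^3 - 9.9965*m^2 - 7.8615*m + 2.6599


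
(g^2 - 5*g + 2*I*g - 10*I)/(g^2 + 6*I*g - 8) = (g - 5)/(g + 4*I)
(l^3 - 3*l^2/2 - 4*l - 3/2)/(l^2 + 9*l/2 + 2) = (l^2 - 2*l - 3)/(l + 4)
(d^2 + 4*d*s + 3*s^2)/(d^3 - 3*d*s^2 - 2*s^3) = (-d - 3*s)/(-d^2 + d*s + 2*s^2)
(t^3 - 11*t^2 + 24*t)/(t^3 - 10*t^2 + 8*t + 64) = t*(t - 3)/(t^2 - 2*t - 8)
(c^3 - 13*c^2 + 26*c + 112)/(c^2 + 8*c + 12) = (c^2 - 15*c + 56)/(c + 6)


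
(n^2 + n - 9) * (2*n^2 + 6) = 2*n^4 + 2*n^3 - 12*n^2 + 6*n - 54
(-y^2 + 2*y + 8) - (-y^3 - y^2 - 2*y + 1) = y^3 + 4*y + 7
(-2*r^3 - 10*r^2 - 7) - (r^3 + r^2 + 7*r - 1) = -3*r^3 - 11*r^2 - 7*r - 6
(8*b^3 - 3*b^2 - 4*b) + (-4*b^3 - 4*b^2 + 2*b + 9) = 4*b^3 - 7*b^2 - 2*b + 9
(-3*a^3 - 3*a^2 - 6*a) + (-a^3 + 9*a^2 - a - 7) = -4*a^3 + 6*a^2 - 7*a - 7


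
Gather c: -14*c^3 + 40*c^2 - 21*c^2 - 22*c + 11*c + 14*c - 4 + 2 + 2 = -14*c^3 + 19*c^2 + 3*c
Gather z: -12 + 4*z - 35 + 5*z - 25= 9*z - 72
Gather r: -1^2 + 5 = 4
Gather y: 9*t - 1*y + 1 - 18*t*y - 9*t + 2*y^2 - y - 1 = 2*y^2 + y*(-18*t - 2)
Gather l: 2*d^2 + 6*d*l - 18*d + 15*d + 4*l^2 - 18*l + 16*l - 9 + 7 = 2*d^2 - 3*d + 4*l^2 + l*(6*d - 2) - 2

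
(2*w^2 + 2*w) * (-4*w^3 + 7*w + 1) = -8*w^5 - 8*w^4 + 14*w^3 + 16*w^2 + 2*w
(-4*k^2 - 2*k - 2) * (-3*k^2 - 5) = 12*k^4 + 6*k^3 + 26*k^2 + 10*k + 10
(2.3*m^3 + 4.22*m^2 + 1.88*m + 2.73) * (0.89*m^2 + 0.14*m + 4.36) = 2.047*m^5 + 4.0778*m^4 + 12.292*m^3 + 21.0921*m^2 + 8.579*m + 11.9028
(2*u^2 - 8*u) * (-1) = -2*u^2 + 8*u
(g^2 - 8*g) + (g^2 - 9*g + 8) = 2*g^2 - 17*g + 8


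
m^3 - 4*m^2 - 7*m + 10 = (m - 5)*(m - 1)*(m + 2)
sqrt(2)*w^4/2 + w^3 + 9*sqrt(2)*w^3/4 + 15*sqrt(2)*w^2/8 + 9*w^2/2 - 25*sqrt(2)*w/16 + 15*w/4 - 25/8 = (w - 1/2)*(w + 5/2)^2*(sqrt(2)*w/2 + 1)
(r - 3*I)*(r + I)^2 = r^3 - I*r^2 + 5*r + 3*I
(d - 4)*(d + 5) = d^2 + d - 20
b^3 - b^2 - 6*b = b*(b - 3)*(b + 2)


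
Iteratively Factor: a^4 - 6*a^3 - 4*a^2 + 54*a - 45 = (a - 3)*(a^3 - 3*a^2 - 13*a + 15) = (a - 5)*(a - 3)*(a^2 + 2*a - 3) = (a - 5)*(a - 3)*(a - 1)*(a + 3)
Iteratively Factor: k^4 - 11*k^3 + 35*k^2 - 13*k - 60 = (k + 1)*(k^3 - 12*k^2 + 47*k - 60) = (k - 4)*(k + 1)*(k^2 - 8*k + 15) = (k - 5)*(k - 4)*(k + 1)*(k - 3)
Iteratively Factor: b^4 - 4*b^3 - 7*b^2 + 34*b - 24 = (b - 4)*(b^3 - 7*b + 6) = (b - 4)*(b - 1)*(b^2 + b - 6) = (b - 4)*(b - 1)*(b + 3)*(b - 2)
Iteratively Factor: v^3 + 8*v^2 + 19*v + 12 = (v + 1)*(v^2 + 7*v + 12) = (v + 1)*(v + 4)*(v + 3)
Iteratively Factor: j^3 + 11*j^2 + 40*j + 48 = (j + 4)*(j^2 + 7*j + 12) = (j + 4)^2*(j + 3)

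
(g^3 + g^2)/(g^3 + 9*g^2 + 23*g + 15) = g^2/(g^2 + 8*g + 15)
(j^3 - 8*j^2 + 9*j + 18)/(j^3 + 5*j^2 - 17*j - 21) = (j - 6)/(j + 7)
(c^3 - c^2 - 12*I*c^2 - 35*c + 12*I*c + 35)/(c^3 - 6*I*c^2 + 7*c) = (c^2 - c*(1 + 5*I) + 5*I)/(c*(c + I))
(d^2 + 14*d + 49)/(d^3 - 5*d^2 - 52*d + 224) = (d + 7)/(d^2 - 12*d + 32)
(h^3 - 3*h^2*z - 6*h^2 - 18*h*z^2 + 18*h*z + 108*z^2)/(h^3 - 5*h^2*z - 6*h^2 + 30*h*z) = (-h^2 + 3*h*z + 18*z^2)/(h*(-h + 5*z))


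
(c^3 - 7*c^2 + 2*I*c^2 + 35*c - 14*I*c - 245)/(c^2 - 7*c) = c + 2*I + 35/c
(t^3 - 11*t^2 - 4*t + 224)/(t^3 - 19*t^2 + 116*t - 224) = (t + 4)/(t - 4)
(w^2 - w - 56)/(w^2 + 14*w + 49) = (w - 8)/(w + 7)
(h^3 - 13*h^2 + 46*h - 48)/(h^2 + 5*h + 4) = (h^3 - 13*h^2 + 46*h - 48)/(h^2 + 5*h + 4)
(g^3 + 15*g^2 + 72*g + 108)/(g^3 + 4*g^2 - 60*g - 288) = (g + 3)/(g - 8)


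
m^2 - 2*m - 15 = (m - 5)*(m + 3)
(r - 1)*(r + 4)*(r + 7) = r^3 + 10*r^2 + 17*r - 28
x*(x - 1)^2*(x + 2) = x^4 - 3*x^2 + 2*x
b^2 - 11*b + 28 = (b - 7)*(b - 4)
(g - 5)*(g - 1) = g^2 - 6*g + 5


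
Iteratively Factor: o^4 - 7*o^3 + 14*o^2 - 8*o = (o)*(o^3 - 7*o^2 + 14*o - 8) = o*(o - 4)*(o^2 - 3*o + 2) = o*(o - 4)*(o - 2)*(o - 1)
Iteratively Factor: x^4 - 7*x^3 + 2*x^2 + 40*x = (x)*(x^3 - 7*x^2 + 2*x + 40) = x*(x + 2)*(x^2 - 9*x + 20) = x*(x - 5)*(x + 2)*(x - 4)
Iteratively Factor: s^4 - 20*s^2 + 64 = (s + 2)*(s^3 - 2*s^2 - 16*s + 32) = (s + 2)*(s + 4)*(s^2 - 6*s + 8) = (s - 2)*(s + 2)*(s + 4)*(s - 4)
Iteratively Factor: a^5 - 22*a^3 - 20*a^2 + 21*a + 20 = (a + 4)*(a^4 - 4*a^3 - 6*a^2 + 4*a + 5) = (a + 1)*(a + 4)*(a^3 - 5*a^2 - a + 5) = (a + 1)^2*(a + 4)*(a^2 - 6*a + 5) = (a - 1)*(a + 1)^2*(a + 4)*(a - 5)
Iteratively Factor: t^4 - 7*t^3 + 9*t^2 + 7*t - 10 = (t + 1)*(t^3 - 8*t^2 + 17*t - 10) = (t - 5)*(t + 1)*(t^2 - 3*t + 2) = (t - 5)*(t - 2)*(t + 1)*(t - 1)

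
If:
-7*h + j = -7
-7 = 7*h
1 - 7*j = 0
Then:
No Solution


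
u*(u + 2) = u^2 + 2*u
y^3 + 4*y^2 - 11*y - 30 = (y - 3)*(y + 2)*(y + 5)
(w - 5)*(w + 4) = w^2 - w - 20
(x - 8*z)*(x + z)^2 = x^3 - 6*x^2*z - 15*x*z^2 - 8*z^3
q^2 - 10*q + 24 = (q - 6)*(q - 4)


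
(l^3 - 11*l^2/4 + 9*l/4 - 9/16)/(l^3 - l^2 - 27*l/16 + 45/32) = 2*(2*l - 1)/(4*l + 5)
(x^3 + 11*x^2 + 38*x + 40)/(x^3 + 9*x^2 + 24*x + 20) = (x + 4)/(x + 2)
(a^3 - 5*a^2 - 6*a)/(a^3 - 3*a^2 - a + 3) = a*(a - 6)/(a^2 - 4*a + 3)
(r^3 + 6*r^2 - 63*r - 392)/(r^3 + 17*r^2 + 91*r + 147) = (r - 8)/(r + 3)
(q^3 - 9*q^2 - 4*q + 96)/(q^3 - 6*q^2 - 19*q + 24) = (q - 4)/(q - 1)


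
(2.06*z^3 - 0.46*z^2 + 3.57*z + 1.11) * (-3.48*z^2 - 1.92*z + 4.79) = -7.1688*z^5 - 2.3544*z^4 - 1.673*z^3 - 12.9206*z^2 + 14.9691*z + 5.3169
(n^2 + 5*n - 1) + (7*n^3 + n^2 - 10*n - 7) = 7*n^3 + 2*n^2 - 5*n - 8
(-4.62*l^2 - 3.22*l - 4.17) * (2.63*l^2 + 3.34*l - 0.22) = -12.1506*l^4 - 23.8994*l^3 - 20.7055*l^2 - 13.2194*l + 0.9174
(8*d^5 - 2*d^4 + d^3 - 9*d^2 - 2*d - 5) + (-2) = 8*d^5 - 2*d^4 + d^3 - 9*d^2 - 2*d - 7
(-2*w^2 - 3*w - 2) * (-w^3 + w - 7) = 2*w^5 + 3*w^4 + 11*w^2 + 19*w + 14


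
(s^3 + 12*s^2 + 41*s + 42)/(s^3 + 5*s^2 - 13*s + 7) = (s^2 + 5*s + 6)/(s^2 - 2*s + 1)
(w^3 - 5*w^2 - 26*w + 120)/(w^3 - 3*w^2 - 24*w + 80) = (w - 6)/(w - 4)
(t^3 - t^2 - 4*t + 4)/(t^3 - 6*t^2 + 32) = (t^2 - 3*t + 2)/(t^2 - 8*t + 16)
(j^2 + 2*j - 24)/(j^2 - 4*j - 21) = (-j^2 - 2*j + 24)/(-j^2 + 4*j + 21)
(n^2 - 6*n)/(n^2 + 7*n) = (n - 6)/(n + 7)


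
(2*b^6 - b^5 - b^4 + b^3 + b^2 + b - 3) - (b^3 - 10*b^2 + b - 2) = 2*b^6 - b^5 - b^4 + 11*b^2 - 1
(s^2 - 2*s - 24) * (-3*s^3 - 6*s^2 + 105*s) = -3*s^5 + 189*s^3 - 66*s^2 - 2520*s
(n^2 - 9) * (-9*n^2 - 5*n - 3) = -9*n^4 - 5*n^3 + 78*n^2 + 45*n + 27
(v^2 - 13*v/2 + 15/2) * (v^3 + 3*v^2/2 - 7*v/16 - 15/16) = v^5 - 5*v^4 - 43*v^3/16 + 421*v^2/32 + 45*v/16 - 225/32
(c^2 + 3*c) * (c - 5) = c^3 - 2*c^2 - 15*c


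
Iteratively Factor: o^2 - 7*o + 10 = (o - 2)*(o - 5)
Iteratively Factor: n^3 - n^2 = (n)*(n^2 - n) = n*(n - 1)*(n)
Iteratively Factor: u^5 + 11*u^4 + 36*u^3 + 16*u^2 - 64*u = (u + 4)*(u^4 + 7*u^3 + 8*u^2 - 16*u) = (u + 4)^2*(u^3 + 3*u^2 - 4*u) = (u + 4)^3*(u^2 - u) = (u - 1)*(u + 4)^3*(u)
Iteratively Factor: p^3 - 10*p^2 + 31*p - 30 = (p - 5)*(p^2 - 5*p + 6) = (p - 5)*(p - 3)*(p - 2)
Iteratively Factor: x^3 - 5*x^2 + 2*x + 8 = (x - 4)*(x^2 - x - 2) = (x - 4)*(x - 2)*(x + 1)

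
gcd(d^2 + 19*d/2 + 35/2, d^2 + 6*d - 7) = d + 7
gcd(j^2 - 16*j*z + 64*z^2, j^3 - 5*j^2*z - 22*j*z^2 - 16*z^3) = -j + 8*z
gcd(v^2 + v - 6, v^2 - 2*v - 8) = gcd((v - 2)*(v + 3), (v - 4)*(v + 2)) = 1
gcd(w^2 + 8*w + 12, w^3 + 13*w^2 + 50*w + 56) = w + 2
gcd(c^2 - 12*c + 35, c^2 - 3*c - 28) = c - 7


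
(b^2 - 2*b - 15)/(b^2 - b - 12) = (b - 5)/(b - 4)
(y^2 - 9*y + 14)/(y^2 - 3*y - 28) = (y - 2)/(y + 4)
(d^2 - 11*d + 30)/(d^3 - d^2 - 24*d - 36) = (d - 5)/(d^2 + 5*d + 6)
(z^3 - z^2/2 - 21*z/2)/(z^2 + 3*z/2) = (2*z^2 - z - 21)/(2*z + 3)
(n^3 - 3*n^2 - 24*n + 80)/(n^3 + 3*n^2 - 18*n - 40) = (n - 4)/(n + 2)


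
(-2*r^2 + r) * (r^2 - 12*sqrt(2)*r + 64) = -2*r^4 + r^3 + 24*sqrt(2)*r^3 - 128*r^2 - 12*sqrt(2)*r^2 + 64*r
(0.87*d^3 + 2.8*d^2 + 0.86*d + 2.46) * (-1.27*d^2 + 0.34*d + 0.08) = -1.1049*d^5 - 3.2602*d^4 - 0.0706000000000002*d^3 - 2.6078*d^2 + 0.9052*d + 0.1968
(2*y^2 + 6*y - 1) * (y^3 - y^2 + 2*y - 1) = 2*y^5 + 4*y^4 - 3*y^3 + 11*y^2 - 8*y + 1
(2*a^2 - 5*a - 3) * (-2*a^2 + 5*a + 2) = -4*a^4 + 20*a^3 - 15*a^2 - 25*a - 6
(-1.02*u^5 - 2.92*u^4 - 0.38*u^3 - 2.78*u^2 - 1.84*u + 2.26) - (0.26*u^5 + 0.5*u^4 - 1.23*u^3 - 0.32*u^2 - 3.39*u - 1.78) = -1.28*u^5 - 3.42*u^4 + 0.85*u^3 - 2.46*u^2 + 1.55*u + 4.04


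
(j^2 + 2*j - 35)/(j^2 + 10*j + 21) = (j - 5)/(j + 3)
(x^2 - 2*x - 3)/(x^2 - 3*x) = (x + 1)/x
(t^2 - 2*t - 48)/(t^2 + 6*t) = (t - 8)/t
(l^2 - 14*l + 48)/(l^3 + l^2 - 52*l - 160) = (l - 6)/(l^2 + 9*l + 20)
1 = 1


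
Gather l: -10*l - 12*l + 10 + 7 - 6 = 11 - 22*l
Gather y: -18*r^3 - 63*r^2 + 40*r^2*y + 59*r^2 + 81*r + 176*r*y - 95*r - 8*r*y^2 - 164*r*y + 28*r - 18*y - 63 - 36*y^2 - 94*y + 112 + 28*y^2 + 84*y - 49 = -18*r^3 - 4*r^2 + 14*r + y^2*(-8*r - 8) + y*(40*r^2 + 12*r - 28)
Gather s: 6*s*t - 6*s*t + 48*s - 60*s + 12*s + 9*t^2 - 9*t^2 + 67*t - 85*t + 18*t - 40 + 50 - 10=0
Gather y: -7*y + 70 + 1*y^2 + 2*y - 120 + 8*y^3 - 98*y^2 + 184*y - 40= 8*y^3 - 97*y^2 + 179*y - 90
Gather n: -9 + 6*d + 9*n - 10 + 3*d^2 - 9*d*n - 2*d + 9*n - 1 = 3*d^2 + 4*d + n*(18 - 9*d) - 20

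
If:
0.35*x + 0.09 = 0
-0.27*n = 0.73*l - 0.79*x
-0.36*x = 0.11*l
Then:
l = 0.84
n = -3.03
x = -0.26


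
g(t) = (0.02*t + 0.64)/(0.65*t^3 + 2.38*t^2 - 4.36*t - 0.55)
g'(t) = (0.02*t + 0.64)*(-1.95*t^2 - 4.76*t + 4.36)/(0.65*t^3 + 2.38*t^2 - 4.36*t - 0.55)^2 + 0.02/(0.65*t^3 + 2.38*t^2 - 4.36*t - 0.55) = (-0.026*t^3 - 1.2956*t^2 - 3.0464*t + 2.7794)/(0.4225*t^6 + 3.094*t^5 - 0.00360000000000138*t^4 - 21.4686*t^3 + 16.3916*t^2 + 4.796*t + 0.3025)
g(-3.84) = 0.04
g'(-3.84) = -0.02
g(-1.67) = 0.06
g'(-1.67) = 0.04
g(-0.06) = -2.28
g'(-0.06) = 37.73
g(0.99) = -0.35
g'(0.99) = -0.42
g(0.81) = -0.30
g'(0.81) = -0.12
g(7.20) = 0.00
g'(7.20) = -0.00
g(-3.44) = 0.04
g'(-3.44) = -0.00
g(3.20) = 0.02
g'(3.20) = -0.02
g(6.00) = 0.00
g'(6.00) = -0.00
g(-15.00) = -0.00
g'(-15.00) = -0.00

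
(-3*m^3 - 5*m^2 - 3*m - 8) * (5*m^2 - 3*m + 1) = -15*m^5 - 16*m^4 - 3*m^3 - 36*m^2 + 21*m - 8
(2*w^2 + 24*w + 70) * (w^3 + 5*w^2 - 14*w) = 2*w^5 + 34*w^4 + 162*w^3 + 14*w^2 - 980*w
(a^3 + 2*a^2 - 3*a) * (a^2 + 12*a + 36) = a^5 + 14*a^4 + 57*a^3 + 36*a^2 - 108*a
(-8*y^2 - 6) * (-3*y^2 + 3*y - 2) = 24*y^4 - 24*y^3 + 34*y^2 - 18*y + 12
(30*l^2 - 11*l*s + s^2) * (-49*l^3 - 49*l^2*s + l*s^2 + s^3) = -1470*l^5 - 931*l^4*s + 520*l^3*s^2 - 30*l^2*s^3 - 10*l*s^4 + s^5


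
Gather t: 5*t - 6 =5*t - 6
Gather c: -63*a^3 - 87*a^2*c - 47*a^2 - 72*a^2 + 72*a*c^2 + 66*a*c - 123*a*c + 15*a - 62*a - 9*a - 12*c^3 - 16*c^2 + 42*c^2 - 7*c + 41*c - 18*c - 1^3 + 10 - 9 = -63*a^3 - 119*a^2 - 56*a - 12*c^3 + c^2*(72*a + 26) + c*(-87*a^2 - 57*a + 16)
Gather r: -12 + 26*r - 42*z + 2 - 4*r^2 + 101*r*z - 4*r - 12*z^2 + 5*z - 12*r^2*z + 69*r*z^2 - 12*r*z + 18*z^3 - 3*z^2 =r^2*(-12*z - 4) + r*(69*z^2 + 89*z + 22) + 18*z^3 - 15*z^2 - 37*z - 10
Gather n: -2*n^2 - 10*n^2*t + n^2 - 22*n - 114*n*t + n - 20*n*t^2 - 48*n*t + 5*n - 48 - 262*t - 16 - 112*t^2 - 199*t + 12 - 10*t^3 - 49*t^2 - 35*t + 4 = n^2*(-10*t - 1) + n*(-20*t^2 - 162*t - 16) - 10*t^3 - 161*t^2 - 496*t - 48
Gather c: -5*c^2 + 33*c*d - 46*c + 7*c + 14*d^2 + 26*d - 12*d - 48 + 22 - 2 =-5*c^2 + c*(33*d - 39) + 14*d^2 + 14*d - 28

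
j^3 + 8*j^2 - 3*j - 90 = (j - 3)*(j + 5)*(j + 6)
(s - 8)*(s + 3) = s^2 - 5*s - 24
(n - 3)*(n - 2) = n^2 - 5*n + 6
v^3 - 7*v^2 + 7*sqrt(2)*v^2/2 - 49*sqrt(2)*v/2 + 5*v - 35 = (v - 7)*(v + sqrt(2))*(v + 5*sqrt(2)/2)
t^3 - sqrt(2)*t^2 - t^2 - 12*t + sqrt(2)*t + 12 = (t - 1)*(t - 3*sqrt(2))*(t + 2*sqrt(2))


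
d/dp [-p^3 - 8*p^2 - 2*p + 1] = -3*p^2 - 16*p - 2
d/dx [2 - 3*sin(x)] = -3*cos(x)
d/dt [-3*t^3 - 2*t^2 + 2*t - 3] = -9*t^2 - 4*t + 2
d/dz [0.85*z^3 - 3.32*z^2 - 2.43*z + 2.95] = 2.55*z^2 - 6.64*z - 2.43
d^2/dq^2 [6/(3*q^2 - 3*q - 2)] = 36*(3*q^2 - 3*q - 3*(2*q - 1)^2 - 2)/(-3*q^2 + 3*q + 2)^3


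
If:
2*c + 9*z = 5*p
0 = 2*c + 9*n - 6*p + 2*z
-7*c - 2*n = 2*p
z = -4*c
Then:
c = 0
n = 0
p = 0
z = 0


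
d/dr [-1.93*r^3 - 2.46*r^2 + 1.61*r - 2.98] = -5.79*r^2 - 4.92*r + 1.61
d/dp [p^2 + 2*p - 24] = 2*p + 2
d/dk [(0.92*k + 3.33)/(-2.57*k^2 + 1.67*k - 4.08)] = (2.3644*k^2 + 17.1162*k - 9.3147)/(6.6049*k^4 - 8.5838*k^3 + 23.7601*k^2 - 13.6272*k + 16.6464)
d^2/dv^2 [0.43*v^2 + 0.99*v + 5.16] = 0.860000000000000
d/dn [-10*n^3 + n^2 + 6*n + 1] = -30*n^2 + 2*n + 6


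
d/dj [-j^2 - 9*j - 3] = -2*j - 9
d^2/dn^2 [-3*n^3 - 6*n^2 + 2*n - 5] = -18*n - 12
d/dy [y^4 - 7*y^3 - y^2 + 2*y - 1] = 4*y^3 - 21*y^2 - 2*y + 2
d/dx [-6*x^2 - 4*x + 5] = -12*x - 4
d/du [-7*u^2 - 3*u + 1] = -14*u - 3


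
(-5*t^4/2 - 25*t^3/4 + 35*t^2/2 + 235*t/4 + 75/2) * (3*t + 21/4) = -15*t^5/2 - 255*t^4/8 + 315*t^3/16 + 2145*t^2/8 + 6735*t/16 + 1575/8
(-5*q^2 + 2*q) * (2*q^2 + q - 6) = -10*q^4 - q^3 + 32*q^2 - 12*q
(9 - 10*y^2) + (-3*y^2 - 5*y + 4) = -13*y^2 - 5*y + 13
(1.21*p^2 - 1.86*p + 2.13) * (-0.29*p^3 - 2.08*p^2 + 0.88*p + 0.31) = -0.3509*p^5 - 1.9774*p^4 + 4.3159*p^3 - 5.6921*p^2 + 1.2978*p + 0.6603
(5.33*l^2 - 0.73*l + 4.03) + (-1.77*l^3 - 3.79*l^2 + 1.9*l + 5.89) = -1.77*l^3 + 1.54*l^2 + 1.17*l + 9.92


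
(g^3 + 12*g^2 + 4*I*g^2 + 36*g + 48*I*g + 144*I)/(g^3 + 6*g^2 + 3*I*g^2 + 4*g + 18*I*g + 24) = (g + 6)/(g - I)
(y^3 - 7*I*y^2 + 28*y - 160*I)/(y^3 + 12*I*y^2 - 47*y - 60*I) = (y^2 - 12*I*y - 32)/(y^2 + 7*I*y - 12)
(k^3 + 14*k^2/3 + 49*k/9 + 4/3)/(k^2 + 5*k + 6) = (9*k^2 + 15*k + 4)/(9*(k + 2))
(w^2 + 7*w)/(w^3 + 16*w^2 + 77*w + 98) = w/(w^2 + 9*w + 14)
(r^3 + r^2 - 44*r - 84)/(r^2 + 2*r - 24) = (r^2 - 5*r - 14)/(r - 4)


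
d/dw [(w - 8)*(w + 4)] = 2*w - 4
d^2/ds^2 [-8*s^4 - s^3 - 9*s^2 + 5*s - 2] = -96*s^2 - 6*s - 18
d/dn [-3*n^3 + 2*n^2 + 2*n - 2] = -9*n^2 + 4*n + 2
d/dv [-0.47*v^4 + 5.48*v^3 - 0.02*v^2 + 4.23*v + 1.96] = -1.88*v^3 + 16.44*v^2 - 0.04*v + 4.23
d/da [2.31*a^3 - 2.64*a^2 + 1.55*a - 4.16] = 6.93*a^2 - 5.28*a + 1.55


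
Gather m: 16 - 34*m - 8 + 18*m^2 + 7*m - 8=18*m^2 - 27*m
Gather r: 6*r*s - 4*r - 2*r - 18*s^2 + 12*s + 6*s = r*(6*s - 6) - 18*s^2 + 18*s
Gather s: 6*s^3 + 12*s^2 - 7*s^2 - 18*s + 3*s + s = 6*s^3 + 5*s^2 - 14*s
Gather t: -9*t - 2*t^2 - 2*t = -2*t^2 - 11*t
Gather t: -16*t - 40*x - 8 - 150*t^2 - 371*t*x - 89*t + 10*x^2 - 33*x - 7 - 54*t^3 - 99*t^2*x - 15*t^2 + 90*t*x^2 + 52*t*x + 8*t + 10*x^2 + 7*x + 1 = -54*t^3 + t^2*(-99*x - 165) + t*(90*x^2 - 319*x - 97) + 20*x^2 - 66*x - 14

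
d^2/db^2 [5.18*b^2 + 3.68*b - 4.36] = 10.3600000000000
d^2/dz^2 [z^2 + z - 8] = 2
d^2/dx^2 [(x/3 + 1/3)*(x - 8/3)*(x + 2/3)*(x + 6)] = 4*x^2 + 10*x - 176/27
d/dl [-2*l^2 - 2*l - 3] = -4*l - 2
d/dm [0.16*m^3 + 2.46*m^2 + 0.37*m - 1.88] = 0.48*m^2 + 4.92*m + 0.37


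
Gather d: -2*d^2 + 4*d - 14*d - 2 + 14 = -2*d^2 - 10*d + 12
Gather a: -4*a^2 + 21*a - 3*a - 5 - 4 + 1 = -4*a^2 + 18*a - 8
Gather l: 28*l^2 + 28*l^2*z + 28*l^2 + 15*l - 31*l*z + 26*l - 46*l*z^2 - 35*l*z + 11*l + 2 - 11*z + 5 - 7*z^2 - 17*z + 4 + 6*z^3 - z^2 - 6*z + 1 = l^2*(28*z + 56) + l*(-46*z^2 - 66*z + 52) + 6*z^3 - 8*z^2 - 34*z + 12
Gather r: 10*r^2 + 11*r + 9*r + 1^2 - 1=10*r^2 + 20*r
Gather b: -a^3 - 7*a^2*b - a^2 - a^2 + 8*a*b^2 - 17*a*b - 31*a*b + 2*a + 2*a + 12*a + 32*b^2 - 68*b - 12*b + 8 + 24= -a^3 - 2*a^2 + 16*a + b^2*(8*a + 32) + b*(-7*a^2 - 48*a - 80) + 32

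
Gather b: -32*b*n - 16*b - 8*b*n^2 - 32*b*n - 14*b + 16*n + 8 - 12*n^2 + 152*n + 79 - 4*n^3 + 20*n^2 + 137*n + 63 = b*(-8*n^2 - 64*n - 30) - 4*n^3 + 8*n^2 + 305*n + 150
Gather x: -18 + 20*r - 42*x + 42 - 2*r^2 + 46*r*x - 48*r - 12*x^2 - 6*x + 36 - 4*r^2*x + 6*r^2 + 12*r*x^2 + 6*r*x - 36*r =4*r^2 - 64*r + x^2*(12*r - 12) + x*(-4*r^2 + 52*r - 48) + 60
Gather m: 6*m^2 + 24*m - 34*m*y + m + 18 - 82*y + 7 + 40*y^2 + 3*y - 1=6*m^2 + m*(25 - 34*y) + 40*y^2 - 79*y + 24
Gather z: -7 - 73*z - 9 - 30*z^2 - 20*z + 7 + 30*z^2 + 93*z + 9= 0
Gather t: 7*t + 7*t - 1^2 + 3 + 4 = 14*t + 6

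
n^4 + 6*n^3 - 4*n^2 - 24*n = n*(n - 2)*(n + 2)*(n + 6)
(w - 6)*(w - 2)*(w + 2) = w^3 - 6*w^2 - 4*w + 24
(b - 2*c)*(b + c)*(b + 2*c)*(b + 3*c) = b^4 + 4*b^3*c - b^2*c^2 - 16*b*c^3 - 12*c^4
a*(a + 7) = a^2 + 7*a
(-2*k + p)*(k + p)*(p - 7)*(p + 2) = -2*k^2*p^2 + 10*k^2*p + 28*k^2 - k*p^3 + 5*k*p^2 + 14*k*p + p^4 - 5*p^3 - 14*p^2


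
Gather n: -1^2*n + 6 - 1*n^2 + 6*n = -n^2 + 5*n + 6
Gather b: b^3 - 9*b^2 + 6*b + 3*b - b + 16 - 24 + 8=b^3 - 9*b^2 + 8*b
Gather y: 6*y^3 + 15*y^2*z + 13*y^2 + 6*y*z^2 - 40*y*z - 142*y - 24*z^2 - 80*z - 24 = 6*y^3 + y^2*(15*z + 13) + y*(6*z^2 - 40*z - 142) - 24*z^2 - 80*z - 24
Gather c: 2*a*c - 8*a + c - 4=-8*a + c*(2*a + 1) - 4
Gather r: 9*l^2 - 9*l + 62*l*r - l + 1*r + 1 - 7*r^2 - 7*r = 9*l^2 - 10*l - 7*r^2 + r*(62*l - 6) + 1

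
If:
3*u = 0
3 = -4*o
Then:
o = -3/4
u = 0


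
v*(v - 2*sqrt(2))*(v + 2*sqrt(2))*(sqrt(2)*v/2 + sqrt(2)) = sqrt(2)*v^4/2 + sqrt(2)*v^3 - 4*sqrt(2)*v^2 - 8*sqrt(2)*v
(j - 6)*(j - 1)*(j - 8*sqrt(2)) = j^3 - 8*sqrt(2)*j^2 - 7*j^2 + 6*j + 56*sqrt(2)*j - 48*sqrt(2)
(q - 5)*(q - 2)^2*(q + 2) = q^4 - 7*q^3 + 6*q^2 + 28*q - 40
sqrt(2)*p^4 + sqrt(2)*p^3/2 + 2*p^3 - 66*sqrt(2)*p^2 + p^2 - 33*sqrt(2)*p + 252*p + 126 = (p - 3*sqrt(2))^2*(p + 7*sqrt(2))*(sqrt(2)*p + sqrt(2)/2)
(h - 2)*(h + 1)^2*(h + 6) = h^4 + 6*h^3 - 3*h^2 - 20*h - 12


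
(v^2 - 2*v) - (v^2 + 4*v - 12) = 12 - 6*v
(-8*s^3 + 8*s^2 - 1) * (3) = -24*s^3 + 24*s^2 - 3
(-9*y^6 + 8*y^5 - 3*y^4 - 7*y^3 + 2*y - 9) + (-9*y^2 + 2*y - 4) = -9*y^6 + 8*y^5 - 3*y^4 - 7*y^3 - 9*y^2 + 4*y - 13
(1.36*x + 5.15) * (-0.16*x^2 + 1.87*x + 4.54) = -0.2176*x^3 + 1.7192*x^2 + 15.8049*x + 23.381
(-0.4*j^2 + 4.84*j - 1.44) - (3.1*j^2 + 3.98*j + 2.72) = -3.5*j^2 + 0.86*j - 4.16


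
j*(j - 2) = j^2 - 2*j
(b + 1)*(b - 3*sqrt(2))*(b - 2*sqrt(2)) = b^3 - 5*sqrt(2)*b^2 + b^2 - 5*sqrt(2)*b + 12*b + 12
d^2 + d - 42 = (d - 6)*(d + 7)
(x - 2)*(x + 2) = x^2 - 4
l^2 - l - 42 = (l - 7)*(l + 6)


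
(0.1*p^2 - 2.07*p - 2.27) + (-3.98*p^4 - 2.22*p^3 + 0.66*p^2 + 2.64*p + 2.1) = -3.98*p^4 - 2.22*p^3 + 0.76*p^2 + 0.57*p - 0.17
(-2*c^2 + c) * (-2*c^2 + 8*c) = 4*c^4 - 18*c^3 + 8*c^2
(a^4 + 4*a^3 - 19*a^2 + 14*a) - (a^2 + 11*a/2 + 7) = a^4 + 4*a^3 - 20*a^2 + 17*a/2 - 7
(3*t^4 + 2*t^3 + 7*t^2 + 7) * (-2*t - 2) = -6*t^5 - 10*t^4 - 18*t^3 - 14*t^2 - 14*t - 14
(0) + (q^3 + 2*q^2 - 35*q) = q^3 + 2*q^2 - 35*q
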